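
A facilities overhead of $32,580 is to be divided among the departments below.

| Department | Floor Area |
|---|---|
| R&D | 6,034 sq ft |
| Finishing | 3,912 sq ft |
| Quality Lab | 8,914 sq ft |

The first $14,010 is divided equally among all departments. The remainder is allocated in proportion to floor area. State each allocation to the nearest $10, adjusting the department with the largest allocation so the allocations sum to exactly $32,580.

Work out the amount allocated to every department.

R&D: $10,610 | Finishing: $8,520 | Quality Lab: $13,450

Equal tier: $14,010 ÷ 3 = $4,670 apiece.
Remainder $18,570 by floor area (total 18,860): R&D 5,941.22 → $5,940; Finishing 3,851.85 → $3,850; Quality Lab 8,776.93 → $8,780.
Totals: R&D $4,670 + $5,940 = $10,610; Finishing $4,670 + $3,850 = $8,520; Quality Lab $4,670 + $8,780 = $13,450.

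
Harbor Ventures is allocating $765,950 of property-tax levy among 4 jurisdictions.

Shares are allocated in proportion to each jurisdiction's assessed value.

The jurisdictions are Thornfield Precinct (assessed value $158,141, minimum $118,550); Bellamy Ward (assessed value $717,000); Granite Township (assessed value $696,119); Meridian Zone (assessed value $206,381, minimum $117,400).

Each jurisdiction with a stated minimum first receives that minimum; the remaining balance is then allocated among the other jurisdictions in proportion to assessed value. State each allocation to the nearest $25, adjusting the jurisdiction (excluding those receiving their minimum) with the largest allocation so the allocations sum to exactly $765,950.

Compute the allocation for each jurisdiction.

Thornfield Precinct: $118,550; Bellamy Ward: $268,925; Granite Township: $261,075; Meridian Zone: $117,400

Guaranteed amounts: Thornfield Precinct $118,550; Meridian Zone $117,400. Remaining pool $530,000.
Remaining pool split over remaining assessed value 1,413,119: Bellamy Ward 268,915.78 → $268,925; Granite Township 261,084.22 → $261,075.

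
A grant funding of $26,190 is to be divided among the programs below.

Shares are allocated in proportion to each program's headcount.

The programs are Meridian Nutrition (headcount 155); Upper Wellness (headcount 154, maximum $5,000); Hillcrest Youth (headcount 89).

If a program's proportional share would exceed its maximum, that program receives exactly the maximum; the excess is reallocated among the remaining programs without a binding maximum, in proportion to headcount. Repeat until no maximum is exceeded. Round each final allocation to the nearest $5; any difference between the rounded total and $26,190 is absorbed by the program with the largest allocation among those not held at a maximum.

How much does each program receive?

Meridian Nutrition: $13,460 · Upper Wellness: $5,000 · Hillcrest Youth: $7,730

Headcount total: 398.
Unconstrained shares: Meridian Nutrition 10,199.62; Upper Wellness 10,133.82; Hillcrest Youth 5,856.56.
Capped: Upper Wellness ($5,000); remaining pool $21,190 reallocated over remaining headcount 244.
Shares after redistribution: Meridian Nutrition 13,460.86 → $13,460; Hillcrest Youth 7,729.14 → $7,730.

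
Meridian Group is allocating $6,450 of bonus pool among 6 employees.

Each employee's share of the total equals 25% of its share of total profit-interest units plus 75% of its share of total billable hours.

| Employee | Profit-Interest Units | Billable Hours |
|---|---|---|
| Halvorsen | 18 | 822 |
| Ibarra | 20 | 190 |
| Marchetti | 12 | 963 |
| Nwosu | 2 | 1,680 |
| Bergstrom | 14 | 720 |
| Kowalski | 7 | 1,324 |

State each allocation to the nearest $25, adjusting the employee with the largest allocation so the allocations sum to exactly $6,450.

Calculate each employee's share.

Halvorsen: $1,100 | Ibarra: $600 | Marchetti: $1,075 | Nwosu: $1,475 | Bergstrom: $925 | Kowalski: $1,275

Profit-interest units total 73; billable hours total 5,699.
Combined weights (25% profit-interest units + 75% billable hours): Halvorsen 0.1698; Ibarra 0.0935; Marchetti 0.1678; Nwosu 0.2279; Bergstrom 0.1427; Kowalski 0.1982.
Unrounded shares: Halvorsen 1,095.34; Ibarra 603.06; Marchetti 1,082.49; Nwosu 1,470.22; Bergstrom 920.41; Kowalski 1,278.48.
At nearest $25: Halvorsen $1,100; Ibarra $600; Marchetti $1,075; Nwosu $1,475; Bergstrom $925; Kowalski $1,275. Sum = $6,450.
Sum already equals the total — no adjustment.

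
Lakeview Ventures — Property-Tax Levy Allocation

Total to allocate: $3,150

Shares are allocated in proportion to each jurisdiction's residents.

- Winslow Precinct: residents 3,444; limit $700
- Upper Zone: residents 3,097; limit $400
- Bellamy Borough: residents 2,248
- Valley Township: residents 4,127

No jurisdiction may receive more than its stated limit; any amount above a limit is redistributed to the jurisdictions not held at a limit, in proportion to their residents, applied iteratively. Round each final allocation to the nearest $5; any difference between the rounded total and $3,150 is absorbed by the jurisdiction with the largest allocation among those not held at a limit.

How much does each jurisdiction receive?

Total residents = 12,916.
Proportional shares (ignoring caps): Winslow Precinct 839.93; Upper Zone 755.31; Bellamy Borough 548.25; Valley Township 1,006.51.
Capped: Winslow Precinct ($700), Upper Zone ($400); balance $2,050 reallocated over remaining residents 6,375.
Remaining shares: Bellamy Borough 722.89 → $725; Valley Township 1,327.11 → $1,325.

Winslow Precinct: $700; Upper Zone: $400; Bellamy Borough: $725; Valley Township: $1,325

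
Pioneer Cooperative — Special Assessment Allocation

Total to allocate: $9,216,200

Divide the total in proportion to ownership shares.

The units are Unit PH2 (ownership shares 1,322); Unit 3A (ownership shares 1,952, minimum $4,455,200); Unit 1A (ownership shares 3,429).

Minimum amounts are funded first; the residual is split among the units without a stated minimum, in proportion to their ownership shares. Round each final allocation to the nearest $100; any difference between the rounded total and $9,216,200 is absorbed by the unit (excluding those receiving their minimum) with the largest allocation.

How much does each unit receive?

Fund the minimums — Unit 3A $4,455,200. Balance $4,761,000.
Balance split over remaining ownership shares 4,751: Unit PH2 1,324,782.57 → $1,324,800; Unit 1A 3,436,217.43 → $3,436,200.

Unit PH2: $1,324,800 · Unit 3A: $4,455,200 · Unit 1A: $3,436,200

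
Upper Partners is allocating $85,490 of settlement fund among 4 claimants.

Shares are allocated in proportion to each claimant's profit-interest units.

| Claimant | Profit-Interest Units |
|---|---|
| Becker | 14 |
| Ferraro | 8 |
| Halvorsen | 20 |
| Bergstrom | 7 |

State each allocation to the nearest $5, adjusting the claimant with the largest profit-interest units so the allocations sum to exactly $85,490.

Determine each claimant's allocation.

Profit-interest units total: 49.
Proportional shares: Becker 14/49 × $85,490 = 24,425.71; Ferraro 8/49 × $85,490 = 13,957.55; Halvorsen 20/49 × $85,490 = 34,893.88; Bergstrom 7/49 × $85,490 = 12,212.86.
Rounded to nearest $5: Becker $24,425; Ferraro $13,960; Halvorsen $34,895; Bergstrom $12,215. Sum = $85,495.
Difference $85,490 − $85,495 = −$5 applied to largest profit-interest units (Halvorsen): Halvorsen becomes $34,890.

Becker: $24,425; Ferraro: $13,960; Halvorsen: $34,890; Bergstrom: $12,215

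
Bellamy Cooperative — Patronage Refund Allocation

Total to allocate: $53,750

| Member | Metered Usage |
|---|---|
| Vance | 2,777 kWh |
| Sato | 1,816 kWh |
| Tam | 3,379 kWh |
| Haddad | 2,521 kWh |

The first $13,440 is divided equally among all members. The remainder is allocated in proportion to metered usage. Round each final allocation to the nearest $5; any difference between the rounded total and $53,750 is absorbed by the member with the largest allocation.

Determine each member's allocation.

$13,440 shared equally gives $3,360 per member.
Remainder $40,310 by metered usage (total 10,493): Vance 10,668.15 → $10,670; Sato 6,976.36 → $6,975; Tam 12,980.80 → $12,980; Haddad 9,684.70 → $9,685.
Totals: Vance $3,360 + $10,670 = $14,030; Sato $3,360 + $6,975 = $10,335; Tam $3,360 + $12,980 = $16,340; Haddad $3,360 + $9,685 = $13,045.

Vance: $14,030 | Sato: $10,335 | Tam: $16,340 | Haddad: $13,045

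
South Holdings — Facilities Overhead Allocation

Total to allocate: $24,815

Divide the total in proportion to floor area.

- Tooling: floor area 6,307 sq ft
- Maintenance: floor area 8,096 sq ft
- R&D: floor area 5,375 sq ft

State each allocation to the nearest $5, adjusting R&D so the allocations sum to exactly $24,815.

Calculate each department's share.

Total floor area = 19,778.
Raw shares: Tooling 6,307/19,778 × $24,815 = 7,913.25; Maintenance 8,096/19,778 × $24,815 = 10,157.86; R&D 5,375/19,778 × $24,815 = 6,743.89.
At nearest $5: Tooling $7,915; Maintenance $10,160; R&D $6,745. Sum = $24,820.
Difference $24,815 − $24,820 = −$5 applied to R&D: R&D becomes $6,740.

Tooling: $7,915; Maintenance: $10,160; R&D: $6,740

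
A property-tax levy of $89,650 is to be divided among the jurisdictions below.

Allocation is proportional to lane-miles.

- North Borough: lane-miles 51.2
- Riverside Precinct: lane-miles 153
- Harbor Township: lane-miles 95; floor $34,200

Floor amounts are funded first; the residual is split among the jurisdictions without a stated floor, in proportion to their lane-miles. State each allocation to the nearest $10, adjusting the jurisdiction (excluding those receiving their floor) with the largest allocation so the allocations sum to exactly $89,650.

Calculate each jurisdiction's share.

North Borough: $13,900 · Riverside Precinct: $41,550 · Harbor Township: $34,200

Guaranteed amounts: Harbor Township $34,200. Balance $55,450.
Balance split over remaining lane-miles 204.2: North Borough 13,903.23 → $13,900; Riverside Precinct 41,546.77 → $41,550.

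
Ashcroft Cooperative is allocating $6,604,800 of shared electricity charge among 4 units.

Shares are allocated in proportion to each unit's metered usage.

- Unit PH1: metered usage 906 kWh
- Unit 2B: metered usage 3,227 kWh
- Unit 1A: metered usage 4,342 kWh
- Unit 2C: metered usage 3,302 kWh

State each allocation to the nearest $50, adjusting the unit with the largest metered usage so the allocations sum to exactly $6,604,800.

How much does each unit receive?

Sum of metered usage: 906 + 3,227 + 4,342 + 3,302 = 11,777.
Unrounded shares: Unit PH1 508,104.68; Unit 2B 1,809,772.40; Unit 1A 2,435,088.87; Unit 2C 1,851,834.05.
After rounding ($50): Unit PH1 $508,100; Unit 2B $1,809,750; Unit 1A $2,435,100; Unit 2C $1,851,850. Sum = $6,604,800.
No rounding difference to absorb.

Unit PH1: $508,100; Unit 2B: $1,809,750; Unit 1A: $2,435,100; Unit 2C: $1,851,850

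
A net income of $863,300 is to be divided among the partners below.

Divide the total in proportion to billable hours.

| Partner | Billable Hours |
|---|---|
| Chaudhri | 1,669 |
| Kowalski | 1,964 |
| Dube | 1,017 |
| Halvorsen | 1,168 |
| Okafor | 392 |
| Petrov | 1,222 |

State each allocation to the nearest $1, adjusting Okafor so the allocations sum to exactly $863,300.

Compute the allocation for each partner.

Chaudhri: $193,871 · Kowalski: $228,138 · Dube: $118,135 · Halvorsen: $135,675 · Okafor: $45,534 · Petrov: $141,947

Combined billable hours = 7,432.
Raw shares: Chaudhri 1,669/7,432 × $863,300 = 193,870.79; Kowalski 1,964/7,432 × $863,300 = 228,137.94; Dube 1,017/7,432 × $863,300 = 118,134.57; Halvorsen 1,168/7,432 × $863,300 = 135,674.70; Okafor 392/7,432 × $863,300 = 45,534.66; Petrov 1,222/7,432 × $863,300 = 141,947.34.
After rounding ($1): Chaudhri $193,871; Kowalski $228,138; Dube $118,135; Halvorsen $135,675; Okafor $45,535; Petrov $141,947. Sum = $863,301.
Difference $863,300 − $863,301 = −$1 applied to Okafor: Okafor becomes $45,534.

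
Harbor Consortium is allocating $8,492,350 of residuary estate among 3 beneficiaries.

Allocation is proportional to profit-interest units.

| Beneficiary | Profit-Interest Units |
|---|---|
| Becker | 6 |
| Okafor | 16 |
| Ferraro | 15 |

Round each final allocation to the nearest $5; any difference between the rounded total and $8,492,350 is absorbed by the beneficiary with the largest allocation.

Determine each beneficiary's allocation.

Becker: $1,377,140 · Okafor: $3,672,365 · Ferraro: $3,442,845

Total profit-interest units = 37.
Raw shares: Becker 6/37 × $8,492,350 = 1,377,137.84; Okafor 16/37 × $8,492,350 = 3,672,367.57; Ferraro 15/37 × $8,492,350 = 3,442,844.59.
At nearest $5: Becker $1,377,140; Okafor $3,672,370; Ferraro $3,442,845. Sum = $8,492,355.
Difference $8,492,350 − $8,492,355 = −$5 applied to largest allocation (Okafor): Okafor becomes $3,672,365.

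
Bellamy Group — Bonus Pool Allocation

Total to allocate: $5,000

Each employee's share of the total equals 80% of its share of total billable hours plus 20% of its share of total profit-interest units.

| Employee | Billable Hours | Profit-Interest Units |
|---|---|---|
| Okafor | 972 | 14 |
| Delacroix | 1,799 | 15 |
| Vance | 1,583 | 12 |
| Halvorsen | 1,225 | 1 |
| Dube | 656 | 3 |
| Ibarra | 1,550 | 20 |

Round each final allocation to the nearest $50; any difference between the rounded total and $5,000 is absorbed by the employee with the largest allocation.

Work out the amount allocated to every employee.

Totals — billable hours 7,785, profit-interest units 65.
Composite weights (80% billable hours + 20% profit-interest units): Okafor 0.1430; Delacroix 0.2310; Vance 0.1996; Halvorsen 0.1290; Dube 0.0766; Ibarra 0.2208.
Proportional shares: Okafor 714.81; Delacroix 1,155.11; Vance 997.97; Halvorsen 644.80; Dube 383.21; Ibarra 1,104.10.
At nearest $50: Okafor $700; Delacroix $1,150; Vance $1,000; Halvorsen $650; Dube $400; Ibarra $1,100. Sum = $5,000.
No rounding difference to absorb.

Okafor: $700 · Delacroix: $1,150 · Vance: $1,000 · Halvorsen: $650 · Dube: $400 · Ibarra: $1,100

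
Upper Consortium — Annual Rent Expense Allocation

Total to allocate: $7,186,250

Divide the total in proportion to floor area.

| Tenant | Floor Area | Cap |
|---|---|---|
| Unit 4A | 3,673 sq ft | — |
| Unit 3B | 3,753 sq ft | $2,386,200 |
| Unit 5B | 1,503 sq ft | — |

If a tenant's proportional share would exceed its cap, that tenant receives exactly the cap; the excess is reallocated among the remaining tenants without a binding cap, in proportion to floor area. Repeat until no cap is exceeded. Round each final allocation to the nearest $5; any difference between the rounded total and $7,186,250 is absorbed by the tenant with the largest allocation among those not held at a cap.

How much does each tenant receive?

Unit 4A: $3,406,220; Unit 3B: $2,386,200; Unit 5B: $1,393,830

Sum of floor area: 8,929.
Pro-rata shares before constraints: Unit 4A 2,956,108.89; Unit 3B 3,020,494.60; Unit 5B 1,209,646.52.
Cap binds for Unit 3B ($2,386,200); residual $4,800,050 reallocated over remaining floor area 5,176.
Remaining shares: Unit 4A 3,406,217.86 → $3,406,220; Unit 5B 1,393,832.14 → $1,393,830.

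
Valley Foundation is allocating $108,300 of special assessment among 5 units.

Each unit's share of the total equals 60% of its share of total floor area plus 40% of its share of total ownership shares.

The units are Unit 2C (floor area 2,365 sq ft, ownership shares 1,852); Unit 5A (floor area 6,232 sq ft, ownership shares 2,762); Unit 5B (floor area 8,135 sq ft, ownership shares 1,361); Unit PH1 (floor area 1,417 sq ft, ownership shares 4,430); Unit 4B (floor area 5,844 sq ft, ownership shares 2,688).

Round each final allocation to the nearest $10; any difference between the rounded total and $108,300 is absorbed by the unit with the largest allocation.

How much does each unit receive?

Unit 2C: $12,530; Unit 5A: $26,020; Unit 5B: $26,540; Unit PH1: $18,490; Unit 4B: $24,720

Floor area total 23,993; ownership shares total 13,093.
Combined weights (60% floor area + 40% ownership shares): Unit 2C 0.1157; Unit 5A 0.2402; Unit 5B 0.2450; Unit PH1 0.1708; Unit 4B 0.2283.
Unrounded shares: Unit 2C 12,532.70; Unit 5A 26,016.52; Unit 5B 26,534.995; Unit PH1 18,494.91; Unit 4B 24,720.87.
After rounding ($10): Unit 2C $12,530; Unit 5A $26,020; Unit 5B $26,530; Unit PH1 $18,490; Unit 4B $24,720. Sum = $108,290.
Difference $108,300 − $108,290 = +$10 applied to largest allocation (Unit 5B): Unit 5B becomes $26,540.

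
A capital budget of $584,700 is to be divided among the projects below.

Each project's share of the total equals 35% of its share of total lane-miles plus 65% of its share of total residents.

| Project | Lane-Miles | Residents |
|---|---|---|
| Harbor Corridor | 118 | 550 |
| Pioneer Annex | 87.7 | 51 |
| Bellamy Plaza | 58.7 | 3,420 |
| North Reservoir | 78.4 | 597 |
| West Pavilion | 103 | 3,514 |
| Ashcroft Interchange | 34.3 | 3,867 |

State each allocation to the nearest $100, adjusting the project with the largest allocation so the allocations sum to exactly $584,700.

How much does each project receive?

Harbor Corridor: $67,700; Pioneer Annex: $39,000; Bellamy Plaza: $133,300; North Reservoir: $52,300; West Pavilion: $155,300; Ashcroft Interchange: $137,100

Totals — lane-miles 480.1, residents 11,999.
Combined weights (35% lane-miles + 65% residents): Harbor Corridor 0.1158; Pioneer Annex 0.0667; Bellamy Plaza 0.2281; North Reservoir 0.0895; West Pavilion 0.2654; Ashcroft Interchange 0.2345.
Proportional shares: Harbor Corridor 67,718.72; Pioneer Annex 38,997.93; Bellamy Plaza 133,345.87; North Reservoir 52,327.70; West Pavilion 155,206.31; Ashcroft Interchange 137,103.48.
Rounded to nearest $100: Harbor Corridor $67,700; Pioneer Annex $39,000; Bellamy Plaza $133,300; North Reservoir $52,300; West Pavilion $155,200; Ashcroft Interchange $137,100. Sum = $584,600.
Difference $584,700 − $584,600 = +$100 applied to largest allocation (West Pavilion): West Pavilion becomes $155,300.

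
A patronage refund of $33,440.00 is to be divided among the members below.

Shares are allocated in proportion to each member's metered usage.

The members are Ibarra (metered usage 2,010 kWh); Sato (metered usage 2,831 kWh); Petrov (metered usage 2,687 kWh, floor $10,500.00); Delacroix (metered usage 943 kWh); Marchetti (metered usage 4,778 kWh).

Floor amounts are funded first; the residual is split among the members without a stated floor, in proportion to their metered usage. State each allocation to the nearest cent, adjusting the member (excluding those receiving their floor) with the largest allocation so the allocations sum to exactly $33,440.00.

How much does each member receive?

Ibarra: $4,365.59; Sato: $6,148.75; Petrov: $10,500.00; Delacroix: $2,048.14; Marchetti: $10,377.52

Minimums first: Petrov $10,500.00. Remaining pool $22,940.00.
Remaining pool split over remaining metered usage 10,562: Ibarra 4,365.5936 → $4,365.59; Sato 6,148.7540 → $6,148.75; Delacroix 2,048.1367 → $2,048.14; Marchetti 10,377.5156 → $10,377.52.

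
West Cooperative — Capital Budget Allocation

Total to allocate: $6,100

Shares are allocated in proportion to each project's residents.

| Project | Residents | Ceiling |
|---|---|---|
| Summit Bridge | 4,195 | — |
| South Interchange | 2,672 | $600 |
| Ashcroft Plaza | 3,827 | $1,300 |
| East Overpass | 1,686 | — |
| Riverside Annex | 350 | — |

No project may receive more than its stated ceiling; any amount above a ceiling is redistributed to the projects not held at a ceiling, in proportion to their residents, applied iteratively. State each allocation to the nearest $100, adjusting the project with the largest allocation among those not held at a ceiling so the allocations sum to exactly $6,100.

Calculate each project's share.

Total residents = 12,730.
Proportional shares (ignoring caps): Summit Bridge 2,010.17; South Interchange 1,280.38; Ashcroft Plaza 1,833.83; East Overpass 807.90; Riverside Annex 167.71.
Cap binds for South Interchange ($600), Ashcroft Plaza ($1,300); balance $4,200 reallocated over remaining residents 6,231.
Redistributed shares: Summit Bridge 2,827.64 → $2,800; East Overpass 1,136.45 → $1,100; Riverside Annex 235.92 → $200.
Rounding difference +$100 applied to Summit Bridge → $2,900.

Summit Bridge: $2,900; South Interchange: $600; Ashcroft Plaza: $1,300; East Overpass: $1,100; Riverside Annex: $200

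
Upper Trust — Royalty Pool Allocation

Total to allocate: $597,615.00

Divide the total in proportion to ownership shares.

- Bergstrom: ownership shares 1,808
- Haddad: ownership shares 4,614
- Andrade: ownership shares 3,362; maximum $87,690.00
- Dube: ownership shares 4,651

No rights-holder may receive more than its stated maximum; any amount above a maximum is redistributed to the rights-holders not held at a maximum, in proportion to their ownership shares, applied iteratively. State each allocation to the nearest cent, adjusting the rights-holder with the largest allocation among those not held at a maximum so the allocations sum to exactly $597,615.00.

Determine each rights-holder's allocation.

Sum of ownership shares: 14,435.
Pro-rata shares before constraints: Bergstrom 74,851.9515; Haddad 191,021.5178; Andrade 139,188.1974; Dube 192,553.3332.
Cap binds for Andrade ($87,690.00); remaining pool $509,925.00 reallocated over remaining ownership shares 11,073.
Remaining shares: Bergstrom 83,260.5798 → $83,260.58; Haddad 212,480.2628 → $212,480.26; Dube 214,184.1574 → $214,184.16.

Bergstrom: $83,260.58 · Haddad: $212,480.26 · Andrade: $87,690.00 · Dube: $214,184.16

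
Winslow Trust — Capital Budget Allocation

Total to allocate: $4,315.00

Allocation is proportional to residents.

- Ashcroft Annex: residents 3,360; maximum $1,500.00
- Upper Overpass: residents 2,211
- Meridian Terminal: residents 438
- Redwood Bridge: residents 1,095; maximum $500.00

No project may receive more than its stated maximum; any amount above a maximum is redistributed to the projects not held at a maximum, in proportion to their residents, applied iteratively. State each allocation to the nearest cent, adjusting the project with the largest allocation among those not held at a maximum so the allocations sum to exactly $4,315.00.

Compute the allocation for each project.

Ashcroft Annex: $1,500.00 · Upper Overpass: $1,932.23 · Meridian Terminal: $382.77 · Redwood Bridge: $500.00

Combined residents = 7,104.
Proportional shares (ignoring caps): Ashcroft Annex 2,040.8784; Upper Overpass 1,342.9709; Meridian Terminal 266.0431; Redwood Bridge 665.1077.
Cap binds for Ashcroft Annex ($1,500.00), Redwood Bridge ($500.00); residual $2,315.00 reallocated over remaining residents 2,649.
Remaining shares: Upper Overpass 1,932.2254 → $1,932.23; Meridian Terminal 382.7746 → $382.77.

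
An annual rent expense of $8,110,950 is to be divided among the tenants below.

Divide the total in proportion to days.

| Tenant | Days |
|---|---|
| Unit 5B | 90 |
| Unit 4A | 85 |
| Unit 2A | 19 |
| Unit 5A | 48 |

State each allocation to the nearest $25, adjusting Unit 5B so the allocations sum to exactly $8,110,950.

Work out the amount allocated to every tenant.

Sum of days: 242.
Raw shares: Unit 5B 90/242 × $8,110,950 = 3,016,469.01; Unit 4A 85/242 × $8,110,950 = 2,848,887.40; Unit 2A 19/242 × $8,110,950 = 636,810.12; Unit 5A 48/242 × $8,110,950 = 1,608,783.47.
At nearest $25: Unit 5B $3,016,475; Unit 4A $2,848,875; Unit 2A $636,800; Unit 5A $1,608,775. Sum = $8,110,925.
Difference $8,110,950 − $8,110,925 = +$25 applied to Unit 5B: Unit 5B becomes $3,016,500.

Unit 5B: $3,016,500 · Unit 4A: $2,848,875 · Unit 2A: $636,800 · Unit 5A: $1,608,775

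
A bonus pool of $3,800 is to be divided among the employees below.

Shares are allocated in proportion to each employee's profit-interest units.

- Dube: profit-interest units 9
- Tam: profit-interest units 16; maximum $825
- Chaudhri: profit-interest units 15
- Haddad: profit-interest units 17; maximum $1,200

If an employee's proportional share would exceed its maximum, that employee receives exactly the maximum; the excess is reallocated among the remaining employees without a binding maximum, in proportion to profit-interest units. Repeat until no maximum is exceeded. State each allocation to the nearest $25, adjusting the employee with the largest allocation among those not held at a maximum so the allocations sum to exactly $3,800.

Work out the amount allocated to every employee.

Total profit-interest units = 57.
Proportional shares (ignoring caps): Dube 600.00; Tam 1,066.67; Chaudhri 1,000.00; Haddad 1,133.33.
Held at cap: Tam ($825); balance $2,975 reallocated over remaining profit-interest units 41.
Held at cap: Haddad ($1,200); balance $1,775 reallocated over remaining profit-interest units 24.
Shares after redistribution: Dube 665.62 → $675; Chaudhri 1,109.38 → $1,100.

Dube: $675; Tam: $825; Chaudhri: $1,100; Haddad: $1,200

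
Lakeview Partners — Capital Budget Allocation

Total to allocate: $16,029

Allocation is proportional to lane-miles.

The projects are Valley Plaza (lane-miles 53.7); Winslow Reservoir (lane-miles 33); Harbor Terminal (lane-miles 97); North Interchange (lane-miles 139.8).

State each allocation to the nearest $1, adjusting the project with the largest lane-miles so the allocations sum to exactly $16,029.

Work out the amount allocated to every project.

Total lane-miles = 53.7 + 33 + 97 + 139.8 = 323.5.
Proportional shares: Valley Plaza 2,660.76; Winslow Reservoir 1,635.11; Harbor Terminal 4,806.22; North Interchange 6,926.91.
At nearest $1: Valley Plaza $2,661; Winslow Reservoir $1,635; Harbor Terminal $4,806; North Interchange $6,927. Sum = $16,029.
No rounding difference to absorb.

Valley Plaza: $2,661 | Winslow Reservoir: $1,635 | Harbor Terminal: $4,806 | North Interchange: $6,927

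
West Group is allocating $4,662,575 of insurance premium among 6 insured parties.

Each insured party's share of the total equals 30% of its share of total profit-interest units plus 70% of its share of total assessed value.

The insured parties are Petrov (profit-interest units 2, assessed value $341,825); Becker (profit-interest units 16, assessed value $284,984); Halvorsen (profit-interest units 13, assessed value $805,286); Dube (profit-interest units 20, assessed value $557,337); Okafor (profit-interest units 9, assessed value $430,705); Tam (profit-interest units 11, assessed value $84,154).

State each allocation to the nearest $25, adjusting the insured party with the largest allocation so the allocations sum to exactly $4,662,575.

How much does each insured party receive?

Profit-interest units total 71; assessed value total 2,504,291.
Composite weights (30% profit-interest units + 70% assessed value): Petrov 0.1040; Becker 0.1473; Halvorsen 0.2800; Dube 0.2403; Okafor 0.1584; Tam 0.0700.
Raw shares: Petrov 484,897.11; Becker 686,631.44; Halvorsen 1,305,629.67; Dube 1,120,388.84; Okafor 738,640.14; Tam 326,387.80.
After rounding ($25): Petrov $484,900; Becker $686,625; Halvorsen $1,305,625; Dube $1,120,400; Okafor $738,650; Tam $326,400. Sum = $4,662,600.
Difference $4,662,575 − $4,662,600 = −$25 applied to largest allocation (Halvorsen): Halvorsen becomes $1,305,600.

Petrov: $484,900; Becker: $686,625; Halvorsen: $1,305,600; Dube: $1,120,400; Okafor: $738,650; Tam: $326,400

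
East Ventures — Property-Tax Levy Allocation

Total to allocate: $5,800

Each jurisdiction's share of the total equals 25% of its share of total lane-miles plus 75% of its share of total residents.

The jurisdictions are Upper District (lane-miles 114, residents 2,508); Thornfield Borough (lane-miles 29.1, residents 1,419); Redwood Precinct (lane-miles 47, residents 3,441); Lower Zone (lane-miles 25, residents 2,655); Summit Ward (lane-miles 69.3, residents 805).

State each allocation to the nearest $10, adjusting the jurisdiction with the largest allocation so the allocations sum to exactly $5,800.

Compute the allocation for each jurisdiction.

Lane-miles total 284.4; residents total 10,828.
Composite weights (25% lane-miles + 75% residents): Upper District 0.2739; Thornfield Borough 0.1239; Redwood Precinct 0.2797; Lower Zone 0.2059; Summit Ward 0.1167.
Pro-rata amounts: Upper District 1,588.78; Thornfield Borough 718.43; Redwood Precinct 1,622.00; Lower Zone 1,194.07; Summit Ward 676.72.
After rounding ($10): Upper District $1,590; Thornfield Borough $720; Redwood Precinct $1,620; Lower Zone $1,190; Summit Ward $680. Sum = $5,800.
Sum already equals the total — no adjustment.

Upper District: $1,590 | Thornfield Borough: $720 | Redwood Precinct: $1,620 | Lower Zone: $1,190 | Summit Ward: $680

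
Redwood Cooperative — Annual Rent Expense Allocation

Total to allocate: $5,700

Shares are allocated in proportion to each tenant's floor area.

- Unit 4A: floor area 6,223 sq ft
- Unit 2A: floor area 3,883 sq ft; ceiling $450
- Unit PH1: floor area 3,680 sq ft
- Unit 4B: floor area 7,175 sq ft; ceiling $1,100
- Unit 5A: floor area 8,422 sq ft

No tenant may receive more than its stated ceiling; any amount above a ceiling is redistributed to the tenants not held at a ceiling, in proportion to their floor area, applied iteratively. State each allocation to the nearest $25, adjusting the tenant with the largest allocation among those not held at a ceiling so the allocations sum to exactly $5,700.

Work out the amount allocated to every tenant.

Total floor area = 29,383.
Proportional shares (ignoring caps): Unit 4A 1,207.20; Unit 2A 753.26; Unit PH1 713.88; Unit 4B 1,391.88; Unit 5A 1,633.78.
Capped: Unit 2A ($450), Unit 4B ($1,100); balance $4,150 reallocated over remaining floor area 18,325.
Redistributed shares: Unit 4A 1,409.30 → $1,400; Unit PH1 833.40 → $825; Unit 5A 1,907.30 → $1,900.
Rounding difference +$25 applied to Unit 5A → $1,925.

Unit 4A: $1,400 | Unit 2A: $450 | Unit PH1: $825 | Unit 4B: $1,100 | Unit 5A: $1,925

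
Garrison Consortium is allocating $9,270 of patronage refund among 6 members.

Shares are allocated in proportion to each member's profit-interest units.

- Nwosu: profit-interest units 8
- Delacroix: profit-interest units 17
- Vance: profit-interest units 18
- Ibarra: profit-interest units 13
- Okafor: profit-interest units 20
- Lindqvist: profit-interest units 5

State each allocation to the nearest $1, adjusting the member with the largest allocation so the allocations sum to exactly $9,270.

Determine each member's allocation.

Combined profit-interest units = 81.
Proportional shares: Nwosu 8/81 × $9,270 = 915.56; Delacroix 17/81 × $9,270 = 1,945.56; Vance 18/81 × $9,270 = 2,060.00; Ibarra 13/81 × $9,270 = 1,487.78; Okafor 20/81 × $9,270 = 2,288.89; Lindqvist 5/81 × $9,270 = 572.22.
Rounded to nearest $1: Nwosu $916; Delacroix $1,946; Vance $2,060; Ibarra $1,488; Okafor $2,289; Lindqvist $572. Sum = $9,271.
Difference $9,270 − $9,271 = −$1 applied to largest allocation (Okafor): Okafor becomes $2,288.

Nwosu: $916 · Delacroix: $1,946 · Vance: $2,060 · Ibarra: $1,488 · Okafor: $2,288 · Lindqvist: $572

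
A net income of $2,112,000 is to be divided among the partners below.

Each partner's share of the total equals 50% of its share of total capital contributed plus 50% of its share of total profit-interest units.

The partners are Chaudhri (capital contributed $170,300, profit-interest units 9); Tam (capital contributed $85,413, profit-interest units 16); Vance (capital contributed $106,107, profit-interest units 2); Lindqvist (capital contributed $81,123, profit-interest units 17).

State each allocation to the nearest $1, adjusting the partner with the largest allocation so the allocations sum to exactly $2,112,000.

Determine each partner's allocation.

Chaudhri: $622,004; Tam: $587,629; Vance: $300,965; Lindqvist: $601,402

Totals — capital contributed 442,943, profit-interest units 44.
Composite weights (50% capital contributed + 50% profit-interest units): Chaudhri 0.2945; Tam 0.2782; Vance 0.1425; Lindqvist 0.2848.
Proportional shares: Chaudhri 622,004.38; Tam 587,629.20; Vance 300,964.81; Lindqvist 601,401.61.
Rounded to nearest $1: Chaudhri $622,004; Tam $587,629; Vance $300,965; Lindqvist $601,402. Sum = $2,112,000.
Sum already equals the total — no adjustment.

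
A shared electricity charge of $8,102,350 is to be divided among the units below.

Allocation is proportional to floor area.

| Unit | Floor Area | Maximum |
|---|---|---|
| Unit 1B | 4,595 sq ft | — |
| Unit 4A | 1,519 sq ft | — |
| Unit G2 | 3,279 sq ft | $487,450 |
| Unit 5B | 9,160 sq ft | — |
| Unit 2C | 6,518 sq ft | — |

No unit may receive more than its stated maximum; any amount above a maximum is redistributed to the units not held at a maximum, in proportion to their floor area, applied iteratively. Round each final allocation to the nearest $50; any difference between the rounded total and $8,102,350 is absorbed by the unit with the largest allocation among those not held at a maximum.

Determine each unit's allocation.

Unit 1B: $1,605,650; Unit 4A: $530,800; Unit G2: $487,450; Unit 5B: $3,200,850; Unit 2C: $2,277,600

Floor area total: 25,071.
Unconstrained shares: Unit 1B 1,484,994.55; Unit 4A 490,904.62; Unit G2 1,059,694.69; Unit 5B 2,960,293.81; Unit 2C 2,106,462.34.
Capped: Unit G2 ($487,450); residual $7,614,900 reallocated over remaining floor area 21,792.
Remaining shares: Unit 1B 1,605,656.46 → $1,605,650; Unit 4A 530,792.63 → $530,800; Unit 5B 3,200,829.85 → $3,200,850; Unit 2C 2,277,621.06 → $2,277,600.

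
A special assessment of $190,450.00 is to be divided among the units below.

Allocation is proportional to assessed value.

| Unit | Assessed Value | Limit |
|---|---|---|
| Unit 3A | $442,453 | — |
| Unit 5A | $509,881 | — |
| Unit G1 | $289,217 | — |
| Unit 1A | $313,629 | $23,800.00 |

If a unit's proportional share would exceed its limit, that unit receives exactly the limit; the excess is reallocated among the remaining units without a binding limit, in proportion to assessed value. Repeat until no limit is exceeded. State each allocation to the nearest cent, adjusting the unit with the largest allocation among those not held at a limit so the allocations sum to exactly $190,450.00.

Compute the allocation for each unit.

Sum of assessed value: 1,555,180.
Unconstrained shares: Unit 3A 54,183.5504; Unit 5A 62,440.8984; Unit G1 35,418.0080; Unit 1A 38,407.5432.
Held at cap: Unit 1A ($23,800.00); remaining pool $166,650.00 reallocated over remaining assessed value 1,241,551.
Redistributed shares: Unit 3A 59,389.2578 → $59,389.26; Unit 5A 68,439.9341 → $68,439.93; Unit G1 38,820.8080 → $38,820.81.

Unit 3A: $59,389.26; Unit 5A: $68,439.93; Unit G1: $38,820.81; Unit 1A: $23,800.00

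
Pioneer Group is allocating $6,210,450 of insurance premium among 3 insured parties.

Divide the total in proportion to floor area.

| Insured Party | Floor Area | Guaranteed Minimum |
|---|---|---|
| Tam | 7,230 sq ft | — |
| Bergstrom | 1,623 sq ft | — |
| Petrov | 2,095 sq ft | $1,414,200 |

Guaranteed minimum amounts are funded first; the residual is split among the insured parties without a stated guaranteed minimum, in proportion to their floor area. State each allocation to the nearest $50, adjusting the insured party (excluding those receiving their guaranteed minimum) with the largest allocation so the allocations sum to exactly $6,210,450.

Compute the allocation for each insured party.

Tam: $3,916,950 · Bergstrom: $879,300 · Petrov: $1,414,200

Fund the minimums — Petrov $1,414,200. Balance $4,796,250.
Balance split over remaining floor area 8,853: Tam 3,916,964.59 → $3,916,950; Bergstrom 879,285.41 → $879,300.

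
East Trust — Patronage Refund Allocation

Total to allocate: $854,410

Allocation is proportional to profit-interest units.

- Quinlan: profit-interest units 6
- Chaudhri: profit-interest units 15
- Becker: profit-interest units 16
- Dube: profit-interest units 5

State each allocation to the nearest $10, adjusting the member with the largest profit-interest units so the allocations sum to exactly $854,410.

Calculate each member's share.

Quinlan: $122,060 | Chaudhri: $305,150 | Becker: $325,480 | Dube: $101,720

Sum of profit-interest units: 6 + 15 + 16 + 5 = 42.
Raw shares: Quinlan 122,058.57; Chaudhri 305,146.43; Becker 325,489.52; Dube 101,715.48.
After rounding ($10): Quinlan $122,060; Chaudhri $305,150; Becker $325,490; Dube $101,720. Sum = $854,420.
Difference $854,410 − $854,420 = −$10 applied to largest profit-interest units (Becker): Becker becomes $325,480.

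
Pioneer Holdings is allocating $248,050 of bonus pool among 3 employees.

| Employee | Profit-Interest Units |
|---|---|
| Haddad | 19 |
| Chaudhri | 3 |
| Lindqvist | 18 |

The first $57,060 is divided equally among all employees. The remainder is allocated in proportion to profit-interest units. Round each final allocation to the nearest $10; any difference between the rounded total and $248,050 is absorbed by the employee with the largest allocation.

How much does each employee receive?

Haddad: $109,740; Chaudhri: $33,340; Lindqvist: $104,970

First tranche $57,060 split equally: $19,020 each.
Remainder $190,990 by profit-interest units (total 40): Haddad 90,720.25 → $90,720; Chaudhri 14,324.25 → $14,320; Lindqvist 85,945.50 → $85,950.
Totals: Haddad $19,020 + $90,720 = $109,740; Chaudhri $19,020 + $14,320 = $33,340; Lindqvist $19,020 + $85,950 = $104,970.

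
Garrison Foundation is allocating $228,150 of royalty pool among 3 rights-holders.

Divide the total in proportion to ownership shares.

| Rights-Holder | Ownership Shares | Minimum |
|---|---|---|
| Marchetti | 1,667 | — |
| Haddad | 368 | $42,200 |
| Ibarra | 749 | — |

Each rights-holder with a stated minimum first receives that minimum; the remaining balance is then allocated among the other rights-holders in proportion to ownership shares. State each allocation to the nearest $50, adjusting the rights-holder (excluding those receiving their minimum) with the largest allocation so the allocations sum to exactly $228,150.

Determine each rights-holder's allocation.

Fund the minimums — Haddad $42,200. Remaining pool $185,950.
Remaining pool split over remaining ownership shares 2,416: Marchetti 128,302.42 → $128,300; Ibarra 57,647.58 → $57,650.

Marchetti: $128,300 · Haddad: $42,200 · Ibarra: $57,650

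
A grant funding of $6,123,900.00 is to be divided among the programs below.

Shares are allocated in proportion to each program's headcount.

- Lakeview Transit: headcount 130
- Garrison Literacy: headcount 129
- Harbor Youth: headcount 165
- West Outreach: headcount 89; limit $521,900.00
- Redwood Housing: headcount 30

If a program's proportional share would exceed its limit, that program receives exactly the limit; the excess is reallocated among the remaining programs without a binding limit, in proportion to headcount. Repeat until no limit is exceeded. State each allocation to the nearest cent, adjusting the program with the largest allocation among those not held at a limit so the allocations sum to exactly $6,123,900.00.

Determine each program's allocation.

Lakeview Transit: $1,604,096.92 | Garrison Literacy: $1,591,757.71 | Harbor Youth: $2,035,969.16 | West Outreach: $521,900.00 | Redwood Housing: $370,176.21

Total headcount = 543.
Unconstrained shares: Lakeview Transit 1,466,127.0718; Garrison Literacy 1,454,849.1713; Harbor Youth 1,860,853.5912; West Outreach 1,003,733.1492; Redwood Housing 338,337.0166.
Held at cap: West Outreach ($521,900.00); residual $5,602,000.00 reallocated over remaining headcount 454.
Remaining shares: Lakeview Transit 1,604,096.9163 → $1,604,096.92; Garrison Literacy 1,591,757.7093 → $1,591,757.71; Harbor Youth 2,035,969.1630 → $2,035,969.16; Redwood Housing 370,176.2115 → $370,176.21.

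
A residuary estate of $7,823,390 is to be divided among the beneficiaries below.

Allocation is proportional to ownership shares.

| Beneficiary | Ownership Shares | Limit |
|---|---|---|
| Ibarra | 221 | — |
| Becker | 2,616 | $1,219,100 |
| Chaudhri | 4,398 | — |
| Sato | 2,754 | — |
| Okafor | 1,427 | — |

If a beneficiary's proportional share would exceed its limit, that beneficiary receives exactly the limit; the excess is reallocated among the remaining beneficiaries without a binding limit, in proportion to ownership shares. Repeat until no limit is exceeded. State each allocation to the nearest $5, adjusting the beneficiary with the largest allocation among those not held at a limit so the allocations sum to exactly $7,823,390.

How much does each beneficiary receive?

Ibarra: $165,860; Becker: $1,219,100; Chaudhri: $3,300,640; Sato: $2,066,845; Okafor: $1,070,945

Ownership shares total: 11,416.
Pro-rata shares before constraints: Ibarra 151,451.40; Becker 1,792,745.99; Chaudhri 3,013,951.40; Sato 1,887,317.45; Okafor 977,923.75.
Cap binds for Becker ($1,219,100); remaining pool $6,604,290 reallocated over remaining ownership shares 8,800.
Redistributed shares: Ibarra 165,857.74 → $165,860; Chaudhri 3,300,644.02 → $3,300,645; Sato 2,066,842.57 → $2,066,845; Okafor 1,070,945.66 → $1,070,945.
Rounding difference −$5 applied to Chaudhri → $3,300,640.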